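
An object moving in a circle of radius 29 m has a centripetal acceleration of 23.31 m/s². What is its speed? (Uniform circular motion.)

v = √(a_c × r) = √(23.31 × 29) = 26.0 m/s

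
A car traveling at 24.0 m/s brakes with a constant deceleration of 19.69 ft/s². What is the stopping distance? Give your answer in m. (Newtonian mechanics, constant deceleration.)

a = 19.69 ft/s² × 0.3048 = 6.00151 m/s²
d = v₀² / (2a) = 24.0² / (2 × 6.00151) = 576.0 / 12.003 = 47.99 m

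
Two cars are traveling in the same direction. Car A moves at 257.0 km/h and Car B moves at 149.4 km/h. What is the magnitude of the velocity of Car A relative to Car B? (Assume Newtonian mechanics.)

v_rel = |v_A - v_B| = |257.0 - 149.4| = 107.6 km/h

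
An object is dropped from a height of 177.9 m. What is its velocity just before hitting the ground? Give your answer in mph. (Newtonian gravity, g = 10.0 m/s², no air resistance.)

v = √(2gh) = √(2 × 10.0 × 177.9) = 59.649 m/s
v = 59.649 m/s / 0.44704 = 133.4 mph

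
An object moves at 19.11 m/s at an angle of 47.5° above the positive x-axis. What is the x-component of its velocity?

vₓ = v cos(θ) = 19.11 × cos(47.5°) = 12.91 m/s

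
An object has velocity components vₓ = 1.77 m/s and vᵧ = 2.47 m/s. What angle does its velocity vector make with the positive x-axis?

θ = arctan(vᵧ/vₓ) = arctan(2.47/1.77) = 54.37°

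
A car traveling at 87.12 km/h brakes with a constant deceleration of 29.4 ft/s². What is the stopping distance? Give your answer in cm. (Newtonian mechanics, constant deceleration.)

v₀ = 87.12 km/h × 0.2777777777777778 = 24.2 m/s
a = 29.4 ft/s² × 0.3048 = 8.96112 m/s²
d = v₀² / (2a) = 24.2² / (2 × 8.96112) = 585.64 / 17.9222 = 32.6768 m
d = 32.6768 m / 0.01 = 3268 cm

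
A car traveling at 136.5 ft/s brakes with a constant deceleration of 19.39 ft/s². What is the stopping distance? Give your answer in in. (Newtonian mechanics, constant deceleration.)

v₀ = 136.5 ft/s × 0.3048 = 41.6052 m/s
a = 19.39 ft/s² × 0.3048 = 5.91007 m/s²
d = v₀² / (2a) = 41.6052² / (2 × 5.91007) = 1730.99 / 11.8201 = 146.445 m
d = 146.445 m / 0.0254 = 5766 in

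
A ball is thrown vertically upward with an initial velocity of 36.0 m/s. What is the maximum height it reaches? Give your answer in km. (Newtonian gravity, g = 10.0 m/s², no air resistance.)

h_max = v₀² / (2g) = 36.0² / (2 × 10.0) = 1296.0 / 20.0 = 64.8 m
h_max = 64.8 m / 1000.0 = 0.0648 km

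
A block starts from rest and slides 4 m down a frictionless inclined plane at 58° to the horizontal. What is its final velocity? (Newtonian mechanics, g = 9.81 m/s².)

a = g sin(θ) = 9.81 × sin(58°) = 8.3194 m/s²
v = √(2ad) = √(2 × 8.3194 × 4) = 8.16 m/s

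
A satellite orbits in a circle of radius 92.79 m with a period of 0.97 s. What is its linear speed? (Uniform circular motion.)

v = 2πr/T = 2π×92.79/0.97 = 601.05 m/s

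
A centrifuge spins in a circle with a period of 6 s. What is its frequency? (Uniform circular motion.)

f = 1/T = 1/6 = 0.1667 Hz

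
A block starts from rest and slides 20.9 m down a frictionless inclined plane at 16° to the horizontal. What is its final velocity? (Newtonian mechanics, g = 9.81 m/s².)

a = g sin(θ) = 9.81 × sin(16°) = 2.704 m/s²
v = √(2ad) = √(2 × 2.704 × 20.9) = 10.63 m/s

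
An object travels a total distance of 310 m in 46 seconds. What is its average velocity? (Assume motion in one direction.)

v_avg = Δd / Δt = 310 / 46 = 6.74 m/s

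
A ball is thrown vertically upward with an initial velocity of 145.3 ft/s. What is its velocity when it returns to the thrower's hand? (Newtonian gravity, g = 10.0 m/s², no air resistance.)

By conservation of energy (no air resistance), the ball returns to the throw height with the same speed as launch, but directed downward.
|v_ground| = v₀ = 145.3 ft/s
v_ground = 145.3 ft/s (downward)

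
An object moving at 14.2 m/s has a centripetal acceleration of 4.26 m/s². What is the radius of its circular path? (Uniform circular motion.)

r = v²/a_c = 14.2²/4.26 = 47.33 m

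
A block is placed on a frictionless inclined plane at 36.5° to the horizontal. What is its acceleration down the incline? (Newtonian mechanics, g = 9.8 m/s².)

a = g sin(θ) = 9.8 × sin(36.5°) = 9.8 × 0.5948 = 5.83 m/s²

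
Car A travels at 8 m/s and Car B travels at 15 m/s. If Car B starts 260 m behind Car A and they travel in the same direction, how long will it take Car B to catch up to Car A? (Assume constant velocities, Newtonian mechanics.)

Relative speed: v_rel = 15 - 8 = 7 m/s
Time to catch: t = d₀/v_rel = 260/7 = 37.14 s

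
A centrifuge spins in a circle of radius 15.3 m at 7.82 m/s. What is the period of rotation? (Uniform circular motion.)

T = 2πr/v = 2π×15.3/7.82 = 12.29 s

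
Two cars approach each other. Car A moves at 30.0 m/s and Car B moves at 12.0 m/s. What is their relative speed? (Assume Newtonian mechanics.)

v_rel = v_A + v_B = 30.0 + 12.0 = 42.0 m/s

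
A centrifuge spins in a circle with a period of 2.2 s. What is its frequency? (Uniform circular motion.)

f = 1/T = 1/2.2 = 0.4545 Hz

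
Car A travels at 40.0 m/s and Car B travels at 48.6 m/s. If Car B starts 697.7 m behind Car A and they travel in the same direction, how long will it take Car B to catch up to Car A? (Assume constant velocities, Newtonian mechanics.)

Relative speed: v_rel = 48.6 - 40.0 = 8.6 m/s
Time to catch: t = d₀/v_rel = 697.7/8.6 = 81.13 s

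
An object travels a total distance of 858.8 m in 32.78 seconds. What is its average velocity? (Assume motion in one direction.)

v_avg = Δd / Δt = 858.8 / 32.78 = 26.2 m/s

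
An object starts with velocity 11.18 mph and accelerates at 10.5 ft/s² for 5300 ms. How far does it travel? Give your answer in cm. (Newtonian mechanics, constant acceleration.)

v₀ = 11.18 mph × 0.44704 = 4.99791 m/s
a = 10.5 ft/s² × 0.3048 = 3.2004 m/s²
t = 5300 ms × 0.001 = 5.3 s
d = v₀ × t + ½ × a × t² = 4.99791 × 5.3 + 0.5 × 3.2004 × 5.3² = 71.4385 m
d = 71.4385 m / 0.01 = 7144 cm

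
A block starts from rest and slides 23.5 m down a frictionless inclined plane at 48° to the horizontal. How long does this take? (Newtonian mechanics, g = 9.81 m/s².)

a = g sin(θ) = 9.81 × sin(48°) = 7.2903 m/s²
t = √(2d/a) = √(2 × 23.5 / 7.2903) = 2.54 s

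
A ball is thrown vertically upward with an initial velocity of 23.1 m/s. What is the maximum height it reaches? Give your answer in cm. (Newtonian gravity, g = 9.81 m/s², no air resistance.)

h_max = v₀² / (2g) = 23.1² / (2 × 9.81) = 533.61 / 19.62 = 27.1972 m
h_max = 27.1972 m / 0.01 = 2720 cm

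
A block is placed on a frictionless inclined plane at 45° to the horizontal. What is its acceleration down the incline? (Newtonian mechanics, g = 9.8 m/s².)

a = g sin(θ) = 9.8 × sin(45°) = 9.8 × 0.7071 = 6.93 m/s²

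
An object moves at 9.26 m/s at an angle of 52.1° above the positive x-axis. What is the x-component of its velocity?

vₓ = v cos(θ) = 9.26 × cos(52.1°) = 5.69 m/s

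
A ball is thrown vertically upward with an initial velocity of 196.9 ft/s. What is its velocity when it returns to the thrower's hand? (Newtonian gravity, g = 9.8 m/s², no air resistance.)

By conservation of energy (no air resistance), the ball returns to the throw height with the same speed as launch, but directed downward.
|v_ground| = v₀ = 196.9 ft/s
v_ground = 196.9 ft/s (downward)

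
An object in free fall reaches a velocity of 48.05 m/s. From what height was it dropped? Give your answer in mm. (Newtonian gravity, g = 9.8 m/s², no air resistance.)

h = v² / (2g) = 48.05² / (2 × 9.8) = 117.796 m
h = 117.796 m / 0.001 = 117800 mm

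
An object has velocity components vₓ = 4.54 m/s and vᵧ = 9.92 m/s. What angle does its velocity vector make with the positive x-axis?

θ = arctan(vᵧ/vₓ) = arctan(9.92/4.54) = 65.41°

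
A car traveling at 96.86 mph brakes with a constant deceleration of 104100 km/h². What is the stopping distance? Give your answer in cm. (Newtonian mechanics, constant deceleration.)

v₀ = 96.86 mph × 0.44704 = 43.3003 m/s
a = 104100 km/h² × 7.716049382716049e-05 = 8.03241 m/s²
d = v₀² / (2a) = 43.3003² / (2 × 8.03241) = 1874.92 / 16.0648 = 116.71 m
d = 116.71 m / 0.01 = 11670 cm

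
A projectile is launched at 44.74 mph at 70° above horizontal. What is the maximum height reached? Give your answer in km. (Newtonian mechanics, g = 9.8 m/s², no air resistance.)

v₀ = 44.74 mph × 0.44704 = 20.0006 m/s
H = v₀² × sin²(θ) / (2g) = 20.0006² × sin(70°)² / (2 × 9.8) = 400.024 × 0.883022 / 19.6 = 18.0219 m
H = 18.0219 m / 1000.0 = 0.01802 km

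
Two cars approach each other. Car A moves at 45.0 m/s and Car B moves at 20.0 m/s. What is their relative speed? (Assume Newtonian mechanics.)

v_rel = v_A + v_B = 45.0 + 20.0 = 65.0 m/s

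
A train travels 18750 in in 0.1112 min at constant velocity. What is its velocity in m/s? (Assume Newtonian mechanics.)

d = 18750 in × 0.0254 = 476.25 m
t = 0.1112 min × 60.0 = 6.672 s
v = d / t = 476.25 / 6.672 = 71.38 m/s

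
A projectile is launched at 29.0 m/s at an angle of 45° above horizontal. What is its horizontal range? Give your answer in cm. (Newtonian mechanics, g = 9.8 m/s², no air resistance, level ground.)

R = v₀² × sin(2θ) / g = 29.0² × sin(2 × 45°) / 9.8 = 841.0 × 1.0 / 9.8 = 85.8163 m
R = 85.8163 m / 0.01 = 8582 cm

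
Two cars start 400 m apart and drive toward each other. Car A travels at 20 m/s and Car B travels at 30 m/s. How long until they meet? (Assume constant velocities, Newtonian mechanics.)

Combined speed: v_combined = 20 + 30 = 50 m/s
Time to meet: t = d/v_combined = 400/50 = 8.0 s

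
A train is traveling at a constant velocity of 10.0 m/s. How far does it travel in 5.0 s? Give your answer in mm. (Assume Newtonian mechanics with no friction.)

d = v × t = 10.0 × 5.0 = 50.0 m
d = 50.0 m / 0.001 = 50000 mm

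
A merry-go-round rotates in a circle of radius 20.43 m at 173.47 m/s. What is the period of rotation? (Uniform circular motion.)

T = 2πr/v = 2π×20.43/173.47 = 0.74 s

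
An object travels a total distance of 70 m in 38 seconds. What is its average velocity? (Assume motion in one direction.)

v_avg = Δd / Δt = 70 / 38 = 1.84 m/s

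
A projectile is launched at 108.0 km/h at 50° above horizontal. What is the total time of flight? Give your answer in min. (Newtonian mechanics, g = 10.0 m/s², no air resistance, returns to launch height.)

v₀ = 108.0 km/h × 0.2777777777777778 = 30.0 m/s
T = 2 × v₀ × sin(θ) / g = 2 × 30.0 × sin(50°) / 10.0 = 2 × 30.0 × 0.766044 / 10.0 = 4.59626 s
T = 4.59626 s / 60.0 = 0.0766 min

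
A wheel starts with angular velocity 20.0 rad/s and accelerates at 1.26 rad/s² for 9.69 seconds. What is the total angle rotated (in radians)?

θ = ω₀t + ½αt² = 20.0×9.69 + ½×1.26×9.69² = 252.95 rad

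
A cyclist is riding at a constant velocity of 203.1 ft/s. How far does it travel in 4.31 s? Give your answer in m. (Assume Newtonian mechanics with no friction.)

v = 203.1 ft/s × 0.3048 = 61.9049 m/s
d = v × t = 61.9049 × 4.31 = 266.8 m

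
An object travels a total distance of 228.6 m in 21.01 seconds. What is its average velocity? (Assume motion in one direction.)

v_avg = Δd / Δt = 228.6 / 21.01 = 10.88 m/s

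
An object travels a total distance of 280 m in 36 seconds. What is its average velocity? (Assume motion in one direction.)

v_avg = Δd / Δt = 280 / 36 = 7.78 m/s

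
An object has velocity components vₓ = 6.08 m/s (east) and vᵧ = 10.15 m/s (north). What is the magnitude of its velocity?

|v| = √(vₓ² + vᵧ²) = √(6.08² + 10.15²) = √(139.9889) = 11.83 m/s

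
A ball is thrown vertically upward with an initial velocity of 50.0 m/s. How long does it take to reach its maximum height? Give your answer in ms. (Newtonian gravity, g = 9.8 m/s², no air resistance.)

t_up = v₀ / g = 50.0 / 9.8 = 5.10204 s
t_up = 5.10204 s / 0.001 = 5102 ms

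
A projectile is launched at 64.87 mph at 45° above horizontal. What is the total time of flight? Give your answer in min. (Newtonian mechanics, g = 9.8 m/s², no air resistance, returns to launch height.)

v₀ = 64.87 mph × 0.44704 = 28.9995 m/s
T = 2 × v₀ × sin(θ) / g = 2 × 28.9995 × sin(45°) / 9.8 = 2 × 28.9995 × 0.707107 / 9.8 = 4.18485 s
T = 4.18485 s / 60.0 = 0.06975 min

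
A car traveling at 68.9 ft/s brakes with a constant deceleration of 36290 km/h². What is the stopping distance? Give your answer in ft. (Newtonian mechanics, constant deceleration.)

v₀ = 68.9 ft/s × 0.3048 = 21.0007 m/s
a = 36290 km/h² × 7.716049382716049e-05 = 2.80015 m/s²
d = v₀² / (2a) = 21.0007² / (2 × 2.80015) = 441.029 / 5.6003 = 78.751 m
d = 78.751 m / 0.3048 = 258.4 ft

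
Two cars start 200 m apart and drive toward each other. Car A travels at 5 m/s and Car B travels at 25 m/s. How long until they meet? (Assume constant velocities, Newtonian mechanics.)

Combined speed: v_combined = 5 + 25 = 30 m/s
Time to meet: t = d/v_combined = 200/30 = 6.67 s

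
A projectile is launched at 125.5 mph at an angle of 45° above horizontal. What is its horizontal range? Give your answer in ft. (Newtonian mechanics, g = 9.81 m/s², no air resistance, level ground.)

v₀ = 125.5 mph × 0.44704 = 56.1035 m/s
R = v₀² × sin(2θ) / g = 56.1035² × sin(2 × 45°) / 9.81 = 3147.6 × 1.0 / 9.81 = 320.856 m
R = 320.856 m / 0.3048 = 1053 ft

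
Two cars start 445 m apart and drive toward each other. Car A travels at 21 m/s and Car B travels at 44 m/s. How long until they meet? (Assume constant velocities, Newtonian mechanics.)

Combined speed: v_combined = 21 + 44 = 65 m/s
Time to meet: t = d/v_combined = 445/65 = 6.85 s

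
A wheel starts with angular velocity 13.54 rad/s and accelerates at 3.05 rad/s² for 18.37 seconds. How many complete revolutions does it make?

θ = ω₀t + ½αt² = 13.54×18.37 + ½×3.05×18.37² = 763.3515725 rad
Total revolutions = θ/(2π) = 763.3515725/(2π) = 121.49
Complete revolutions = ⌊121.49⌋ = 121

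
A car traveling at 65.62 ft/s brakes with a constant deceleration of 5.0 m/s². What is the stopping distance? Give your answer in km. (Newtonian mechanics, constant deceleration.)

v₀ = 65.62 ft/s × 0.3048 = 20.001 m/s
d = v₀² / (2a) = 20.001² / (2 × 5.0) = 400.04 / 10.0 = 40.004 m
d = 40.004 m / 1000.0 = 0.04 km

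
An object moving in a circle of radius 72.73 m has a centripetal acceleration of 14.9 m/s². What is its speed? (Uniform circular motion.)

v = √(a_c × r) = √(14.9 × 72.73) = 32.92 m/s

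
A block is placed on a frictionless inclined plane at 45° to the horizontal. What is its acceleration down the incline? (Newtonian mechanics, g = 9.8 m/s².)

a = g sin(θ) = 9.8 × sin(45°) = 9.8 × 0.7071 = 6.93 m/s²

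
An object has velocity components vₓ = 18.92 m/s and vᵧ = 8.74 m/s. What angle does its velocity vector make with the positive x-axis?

θ = arctan(vᵧ/vₓ) = arctan(8.74/18.92) = 24.79°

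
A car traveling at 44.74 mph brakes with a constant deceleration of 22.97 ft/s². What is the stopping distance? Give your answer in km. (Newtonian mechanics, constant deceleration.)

v₀ = 44.74 mph × 0.44704 = 20.0006 m/s
a = 22.97 ft/s² × 0.3048 = 7.00126 m/s²
d = v₀² / (2a) = 20.0006² / (2 × 7.00126) = 400.024 / 14.0025 = 28.568 m
d = 28.568 m / 1000.0 = 0.02857 km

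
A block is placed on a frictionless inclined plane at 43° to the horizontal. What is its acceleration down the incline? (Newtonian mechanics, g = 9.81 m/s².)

a = g sin(θ) = 9.81 × sin(43°) = 9.81 × 0.682 = 6.69 m/s²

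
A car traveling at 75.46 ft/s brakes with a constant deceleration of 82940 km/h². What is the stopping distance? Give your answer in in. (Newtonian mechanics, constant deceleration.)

v₀ = 75.46 ft/s × 0.3048 = 23.0002 m/s
a = 82940 km/h² × 7.716049382716049e-05 = 6.39969 m/s²
d = v₀² / (2a) = 23.0002² / (2 × 6.39969) = 529.009 / 12.7994 = 41.3308 m
d = 41.3308 m / 0.0254 = 1627 in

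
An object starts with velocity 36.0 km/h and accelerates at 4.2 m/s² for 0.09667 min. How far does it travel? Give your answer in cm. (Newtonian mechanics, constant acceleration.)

v₀ = 36.0 km/h × 0.2777777777777778 = 10.0 m/s
t = 0.09667 min × 60.0 = 5.8002 s
d = v₀ × t + ½ × a × t² = 10.0 × 5.8002 + 0.5 × 4.2 × 5.8002² = 128.651 m
d = 128.651 m / 0.01 = 12870 cm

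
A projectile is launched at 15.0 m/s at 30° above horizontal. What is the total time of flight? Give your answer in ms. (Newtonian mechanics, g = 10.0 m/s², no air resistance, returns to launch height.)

T = 2 × v₀ × sin(θ) / g = 2 × 15.0 × sin(30°) / 10.0 = 2 × 15.0 × 0.5 / 10.0 = 1.5 s
T = 1.5 s / 0.001 = 1500 ms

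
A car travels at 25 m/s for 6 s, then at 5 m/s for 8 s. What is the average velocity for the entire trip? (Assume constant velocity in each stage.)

d₁ = v₁t₁ = 25 × 6 = 150 m
d₂ = v₂t₂ = 5 × 8 = 40 m
d_total = 190 m, t_total = 14 s
v_avg = d_total/t_total = 190/14 = 13.57 m/s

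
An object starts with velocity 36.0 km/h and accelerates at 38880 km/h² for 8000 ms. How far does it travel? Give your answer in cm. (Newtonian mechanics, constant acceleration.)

v₀ = 36.0 km/h × 0.2777777777777778 = 10.0 m/s
a = 38880 km/h² × 7.716049382716049e-05 = 3.0 m/s²
t = 8000 ms × 0.001 = 8.0 s
d = v₀ × t + ½ × a × t² = 10.0 × 8.0 + 0.5 × 3.0 × 8.0² = 176.0 m
d = 176.0 m / 0.01 = 17600 cm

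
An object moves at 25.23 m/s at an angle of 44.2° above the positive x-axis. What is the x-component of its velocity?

vₓ = v cos(θ) = 25.23 × cos(44.2°) = 18.09 m/s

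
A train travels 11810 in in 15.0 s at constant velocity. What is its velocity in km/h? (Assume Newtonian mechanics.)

d = 11810 in × 0.0254 = 299.974 m
v = d / t = 299.974 / 15.0 = 19.9983 m/s
v = 19.9983 m/s / 0.2777777777777778 = 71.99 km/h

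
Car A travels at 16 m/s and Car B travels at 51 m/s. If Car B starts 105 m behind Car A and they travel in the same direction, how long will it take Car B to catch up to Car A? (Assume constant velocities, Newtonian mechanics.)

Relative speed: v_rel = 51 - 16 = 35 m/s
Time to catch: t = d₀/v_rel = 105/35 = 3.0 s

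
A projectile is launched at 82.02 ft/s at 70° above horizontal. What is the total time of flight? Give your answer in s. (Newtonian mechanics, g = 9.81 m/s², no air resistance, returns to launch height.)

v₀ = 82.02 ft/s × 0.3048 = 24.9997 m/s
T = 2 × v₀ × sin(θ) / g = 2 × 24.9997 × sin(70°) / 9.81 = 2 × 24.9997 × 0.939693 / 9.81 = 4.789 s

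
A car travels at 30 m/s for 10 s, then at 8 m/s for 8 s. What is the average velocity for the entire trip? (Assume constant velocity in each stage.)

d₁ = v₁t₁ = 30 × 10 = 300 m
d₂ = v₂t₂ = 8 × 8 = 64 m
d_total = 364 m, t_total = 18 s
v_avg = d_total/t_total = 364/18 = 20.22 m/s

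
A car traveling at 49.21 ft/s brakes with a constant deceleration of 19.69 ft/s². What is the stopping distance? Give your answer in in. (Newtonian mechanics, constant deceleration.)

v₀ = 49.21 ft/s × 0.3048 = 14.9992 m/s
a = 19.69 ft/s² × 0.3048 = 6.00151 m/s²
d = v₀² / (2a) = 14.9992² / (2 × 6.00151) = 224.976 / 12.003 = 18.7433 m
d = 18.7433 m / 0.0254 = 737.9 in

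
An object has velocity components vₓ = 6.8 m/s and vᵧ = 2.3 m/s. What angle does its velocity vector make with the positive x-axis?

θ = arctan(vᵧ/vₓ) = arctan(2.3/6.8) = 18.69°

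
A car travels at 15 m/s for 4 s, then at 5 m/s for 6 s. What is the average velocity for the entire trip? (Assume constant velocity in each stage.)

d₁ = v₁t₁ = 15 × 4 = 60 m
d₂ = v₂t₂ = 5 × 6 = 30 m
d_total = 90 m, t_total = 10 s
v_avg = d_total/t_total = 90/10 = 9.0 m/s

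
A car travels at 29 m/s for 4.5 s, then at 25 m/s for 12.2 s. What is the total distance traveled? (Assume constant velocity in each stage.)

d₁ = v₁t₁ = 29 × 4.5 = 130.5 m
d₂ = v₂t₂ = 25 × 12.2 = 305.0 m
d_total = 130.5 + 305.0 = 435.5 m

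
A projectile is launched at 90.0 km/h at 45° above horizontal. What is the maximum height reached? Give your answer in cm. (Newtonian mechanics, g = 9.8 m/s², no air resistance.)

v₀ = 90.0 km/h × 0.2777777777777778 = 25.0 m/s
H = v₀² × sin²(θ) / (2g) = 25.0² × sin(45°)² / (2 × 9.8) = 625.0 × 0.5 / 19.6 = 15.9439 m
H = 15.9439 m / 0.01 = 1594 cm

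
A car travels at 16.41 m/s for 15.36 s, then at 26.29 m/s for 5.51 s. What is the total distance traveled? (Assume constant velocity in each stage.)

d₁ = v₁t₁ = 16.41 × 15.36 = 252.0576 m
d₂ = v₂t₂ = 26.29 × 5.51 = 144.8579 m
d_total = 252.0576 + 144.8579 = 396.92 m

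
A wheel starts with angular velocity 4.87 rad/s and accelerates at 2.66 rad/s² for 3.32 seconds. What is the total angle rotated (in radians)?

θ = ω₀t + ½αt² = 4.87×3.32 + ½×2.66×3.32² = 30.83 rad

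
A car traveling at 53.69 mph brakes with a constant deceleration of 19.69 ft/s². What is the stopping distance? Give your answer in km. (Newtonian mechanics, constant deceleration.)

v₀ = 53.69 mph × 0.44704 = 24.0016 m/s
a = 19.69 ft/s² × 0.3048 = 6.00151 m/s²
d = v₀² / (2a) = 24.0016² / (2 × 6.00151) = 576.077 / 12.003 = 47.9944 m
d = 47.9944 m / 1000.0 = 0.04799 km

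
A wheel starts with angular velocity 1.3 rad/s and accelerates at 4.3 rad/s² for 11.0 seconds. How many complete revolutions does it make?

θ = ω₀t + ½αt² = 1.3×11.0 + ½×4.3×11.0² = 274.45 rad
Total revolutions = θ/(2π) = 274.45/(2π) = 43.68
Complete revolutions = ⌊43.68⌋ = 43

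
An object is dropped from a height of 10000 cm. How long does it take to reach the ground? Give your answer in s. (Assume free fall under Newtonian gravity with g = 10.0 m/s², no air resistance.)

h = 10000 cm × 0.01 = 100.0 m
t = √(2h/g) = √(2 × 100.0 / 10.0) = 4.472 s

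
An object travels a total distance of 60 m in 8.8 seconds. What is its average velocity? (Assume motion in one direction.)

v_avg = Δd / Δt = 60 / 8.8 = 6.82 m/s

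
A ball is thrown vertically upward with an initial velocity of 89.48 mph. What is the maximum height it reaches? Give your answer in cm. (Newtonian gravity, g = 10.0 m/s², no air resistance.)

v₀ = 89.48 mph × 0.44704 = 40.0011 m/s
h_max = v₀² / (2g) = 40.0011² / (2 × 10.0) = 1600.09 / 20.0 = 80.0045 m
h_max = 80.0045 m / 0.01 = 8000 cm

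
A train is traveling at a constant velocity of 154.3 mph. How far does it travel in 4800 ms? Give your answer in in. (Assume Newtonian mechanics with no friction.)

v = 154.3 mph × 0.44704 = 68.9783 m/s
t = 4800 ms × 0.001 = 4.8 s
d = v × t = 68.9783 × 4.8 = 331.096 m
d = 331.096 m / 0.0254 = 13040 in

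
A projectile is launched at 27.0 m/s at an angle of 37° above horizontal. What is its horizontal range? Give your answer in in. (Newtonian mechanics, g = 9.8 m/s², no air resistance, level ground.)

R = v₀² × sin(2θ) / g = 27.0² × sin(2 × 37°) / 9.8 = 729.0 × 0.961262 / 9.8 = 71.5061 m
R = 71.5061 m / 0.0254 = 2815 in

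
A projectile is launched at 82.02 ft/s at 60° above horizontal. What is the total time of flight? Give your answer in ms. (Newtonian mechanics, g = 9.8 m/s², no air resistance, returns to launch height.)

v₀ = 82.02 ft/s × 0.3048 = 24.9997 m/s
T = 2 × v₀ × sin(θ) / g = 2 × 24.9997 × sin(60°) / 9.8 = 2 × 24.9997 × 0.866025 / 9.8 = 4.41844 s
T = 4.41844 s / 0.001 = 4418 ms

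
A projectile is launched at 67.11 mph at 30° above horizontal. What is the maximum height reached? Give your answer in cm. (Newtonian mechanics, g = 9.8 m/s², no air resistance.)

v₀ = 67.11 mph × 0.44704 = 30.0009 m/s
H = v₀² × sin²(θ) / (2g) = 30.0009² × sin(30°)² / (2 × 9.8) = 900.054 × 0.25 / 19.6 = 11.4803 m
H = 11.4803 m / 0.01 = 1148 cm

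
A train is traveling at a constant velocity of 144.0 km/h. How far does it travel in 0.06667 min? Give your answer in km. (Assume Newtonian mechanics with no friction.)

v = 144.0 km/h × 0.2777777777777778 = 40.0 m/s
t = 0.06667 min × 60.0 = 4.0002 s
d = v × t = 40.0 × 4.0002 = 160.008 m
d = 160.008 m / 1000.0 = 0.16 km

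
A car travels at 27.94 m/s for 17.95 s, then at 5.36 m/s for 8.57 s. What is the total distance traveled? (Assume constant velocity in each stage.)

d₁ = v₁t₁ = 27.94 × 17.95 = 501.523 m
d₂ = v₂t₂ = 5.36 × 8.57 = 45.9352 m
d_total = 501.523 + 45.9352 = 547.46 m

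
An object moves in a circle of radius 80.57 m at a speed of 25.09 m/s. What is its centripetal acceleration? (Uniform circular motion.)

a_c = v²/r = 25.09²/80.57 = 629.5081/80.57 = 7.81 m/s²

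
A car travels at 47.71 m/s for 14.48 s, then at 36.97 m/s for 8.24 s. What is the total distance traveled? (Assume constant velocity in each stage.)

d₁ = v₁t₁ = 47.71 × 14.48 = 690.8408 m
d₂ = v₂t₂ = 36.97 × 8.24 = 304.6328 m
d_total = 690.8408 + 304.6328 = 995.47 m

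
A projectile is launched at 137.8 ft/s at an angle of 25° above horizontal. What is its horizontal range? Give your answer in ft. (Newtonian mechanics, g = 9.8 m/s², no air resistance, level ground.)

v₀ = 137.8 ft/s × 0.3048 = 42.0014 m/s
R = v₀² × sin(2θ) / g = 42.0014² × sin(2 × 25°) / 9.8 = 1764.12 × 0.766044 / 9.8 = 137.897 m
R = 137.897 m / 0.3048 = 452.4 ft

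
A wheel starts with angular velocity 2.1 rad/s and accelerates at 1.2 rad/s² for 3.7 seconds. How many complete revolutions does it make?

θ = ω₀t + ½αt² = 2.1×3.7 + ½×1.2×3.7² = 15.984 rad
Total revolutions = θ/(2π) = 15.984/(2π) = 2.54
Complete revolutions = ⌊2.54⌋ = 2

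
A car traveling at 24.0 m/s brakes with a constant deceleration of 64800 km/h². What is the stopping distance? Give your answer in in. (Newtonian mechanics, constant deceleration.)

a = 64800 km/h² × 7.716049382716049e-05 = 5.0 m/s²
d = v₀² / (2a) = 24.0² / (2 × 5.0) = 576.0 / 10.0 = 57.6 m
d = 57.6 m / 0.0254 = 2268 in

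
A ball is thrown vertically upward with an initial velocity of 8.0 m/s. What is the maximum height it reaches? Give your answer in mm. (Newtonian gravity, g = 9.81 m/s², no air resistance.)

h_max = v₀² / (2g) = 8.0² / (2 × 9.81) = 64.0 / 19.62 = 3.26198 m
h_max = 3.26198 m / 0.001 = 3262 mm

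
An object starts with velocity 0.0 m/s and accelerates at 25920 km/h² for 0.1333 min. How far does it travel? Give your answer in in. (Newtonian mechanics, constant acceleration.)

a = 25920 km/h² × 7.716049382716049e-05 = 2.0 m/s²
t = 0.1333 min × 60.0 = 7.998 s
d = v₀ × t + ½ × a × t² = 0.0 × 7.998 + 0.5 × 2.0 × 7.998² = 63.968 m
d = 63.968 m / 0.0254 = 2518 in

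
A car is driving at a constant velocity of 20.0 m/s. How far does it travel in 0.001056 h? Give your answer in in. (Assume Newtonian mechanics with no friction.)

t = 0.001056 h × 3600.0 = 3.8016 s
d = v × t = 20.0 × 3.8016 = 76.032 m
d = 76.032 m / 0.0254 = 2993 in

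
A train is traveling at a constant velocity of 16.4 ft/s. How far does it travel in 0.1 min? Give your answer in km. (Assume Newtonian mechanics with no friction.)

v = 16.4 ft/s × 0.3048 = 4.99872 m/s
t = 0.1 min × 60.0 = 6.0 s
d = v × t = 4.99872 × 6.0 = 29.9923 m
d = 29.9923 m / 1000.0 = 0.02999 km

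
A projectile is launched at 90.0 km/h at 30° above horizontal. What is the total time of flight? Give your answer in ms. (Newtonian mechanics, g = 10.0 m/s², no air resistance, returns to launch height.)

v₀ = 90.0 km/h × 0.2777777777777778 = 25.0 m/s
T = 2 × v₀ × sin(θ) / g = 2 × 25.0 × sin(30°) / 10.0 = 2 × 25.0 × 0.5 / 10.0 = 2.5 s
T = 2.5 s / 0.001 = 2500 ms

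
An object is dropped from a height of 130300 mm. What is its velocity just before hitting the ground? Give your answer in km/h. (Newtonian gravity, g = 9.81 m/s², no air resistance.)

h = 130300 mm × 0.001 = 130.3 m
v = √(2gh) = √(2 × 9.81 × 130.3) = 50.5617 m/s
v = 50.5617 m/s / 0.2777777777777778 = 182.0 km/h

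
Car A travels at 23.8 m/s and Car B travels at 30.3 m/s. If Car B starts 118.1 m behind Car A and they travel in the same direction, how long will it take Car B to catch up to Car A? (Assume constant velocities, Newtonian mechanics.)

Relative speed: v_rel = 30.3 - 23.8 = 6.5 m/s
Time to catch: t = d₀/v_rel = 118.1/6.5 = 18.17 s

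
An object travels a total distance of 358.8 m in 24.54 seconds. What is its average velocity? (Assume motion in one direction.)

v_avg = Δd / Δt = 358.8 / 24.54 = 14.62 m/s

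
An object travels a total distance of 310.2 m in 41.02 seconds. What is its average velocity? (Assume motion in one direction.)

v_avg = Δd / Δt = 310.2 / 41.02 = 7.56 m/s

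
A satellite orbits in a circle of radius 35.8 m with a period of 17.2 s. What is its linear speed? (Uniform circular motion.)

v = 2πr/T = 2π×35.8/17.2 = 13.08 m/s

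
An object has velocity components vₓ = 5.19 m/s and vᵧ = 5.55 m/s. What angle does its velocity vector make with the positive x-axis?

θ = arctan(vᵧ/vₓ) = arctan(5.55/5.19) = 46.92°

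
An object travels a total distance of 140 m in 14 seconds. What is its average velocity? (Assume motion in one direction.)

v_avg = Δd / Δt = 140 / 14 = 10.0 m/s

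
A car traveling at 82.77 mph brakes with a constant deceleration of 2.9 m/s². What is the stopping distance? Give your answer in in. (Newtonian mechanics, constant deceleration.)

v₀ = 82.77 mph × 0.44704 = 37.0015 m/s
d = v₀² / (2a) = 37.0015² / (2 × 2.9) = 1369.11 / 5.8 = 236.053 m
d = 236.053 m / 0.0254 = 9293 in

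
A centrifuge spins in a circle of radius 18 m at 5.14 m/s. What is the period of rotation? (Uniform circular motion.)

T = 2πr/v = 2π×18/5.14 = 22.0 s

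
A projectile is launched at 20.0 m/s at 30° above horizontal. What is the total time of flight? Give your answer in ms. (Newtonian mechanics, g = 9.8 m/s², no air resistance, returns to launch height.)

T = 2 × v₀ × sin(θ) / g = 2 × 20.0 × sin(30°) / 9.8 = 2 × 20.0 × 0.5 / 9.8 = 2.04082 s
T = 2.04082 s / 0.001 = 2041 ms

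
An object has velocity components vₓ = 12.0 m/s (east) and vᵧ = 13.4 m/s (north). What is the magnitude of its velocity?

|v| = √(vₓ² + vᵧ²) = √(12.0² + 13.4²) = √(323.56) = 17.99 m/s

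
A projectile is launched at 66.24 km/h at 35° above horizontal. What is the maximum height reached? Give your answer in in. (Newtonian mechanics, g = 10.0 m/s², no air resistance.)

v₀ = 66.24 km/h × 0.2777777777777778 = 18.4 m/s
H = v₀² × sin²(θ) / (2g) = 18.4² × sin(35°)² / (2 × 10.0) = 338.56 × 0.32899 / 20.0 = 5.56914 m
H = 5.56914 m / 0.0254 = 219.3 in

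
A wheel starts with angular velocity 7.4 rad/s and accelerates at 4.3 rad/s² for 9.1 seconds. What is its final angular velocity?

ω = ω₀ + αt = 7.4 + 4.3 × 9.1 = 46.53 rad/s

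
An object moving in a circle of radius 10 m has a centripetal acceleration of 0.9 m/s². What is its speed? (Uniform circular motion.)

v = √(a_c × r) = √(0.9 × 10) = 3.0 m/s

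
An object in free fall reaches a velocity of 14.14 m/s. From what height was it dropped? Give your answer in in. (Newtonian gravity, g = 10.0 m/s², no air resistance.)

h = v² / (2g) = 14.14² / (2 × 10.0) = 9.99698 m
h = 9.99698 m / 0.0254 = 393.6 in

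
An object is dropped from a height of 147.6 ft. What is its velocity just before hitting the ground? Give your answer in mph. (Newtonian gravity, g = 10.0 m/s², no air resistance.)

h = 147.6 ft × 0.3048 = 44.9885 m
v = √(2gh) = √(2 × 10.0 × 44.9885) = 29.9962 m/s
v = 29.9962 m/s / 0.44704 = 67.1 mph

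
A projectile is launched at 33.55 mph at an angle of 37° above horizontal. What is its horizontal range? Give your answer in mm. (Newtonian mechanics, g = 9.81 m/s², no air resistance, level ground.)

v₀ = 33.55 mph × 0.44704 = 14.9982 m/s
R = v₀² × sin(2θ) / g = 14.9982² × sin(2 × 37°) / 9.81 = 224.946 × 0.961262 / 9.81 = 22.042 m
R = 22.042 m / 0.001 = 22040 mm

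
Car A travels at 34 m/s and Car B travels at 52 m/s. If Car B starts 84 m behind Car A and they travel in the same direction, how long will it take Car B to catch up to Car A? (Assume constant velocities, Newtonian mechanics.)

Relative speed: v_rel = 52 - 34 = 18 m/s
Time to catch: t = d₀/v_rel = 84/18 = 4.67 s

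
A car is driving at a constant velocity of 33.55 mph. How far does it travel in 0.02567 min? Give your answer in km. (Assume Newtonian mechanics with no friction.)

v = 33.55 mph × 0.44704 = 14.9982 m/s
t = 0.02567 min × 60.0 = 1.5402 s
d = v × t = 14.9982 × 1.5402 = 23.1002 m
d = 23.1002 m / 1000.0 = 0.0231 km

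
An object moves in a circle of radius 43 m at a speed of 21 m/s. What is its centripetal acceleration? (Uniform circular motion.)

a_c = v²/r = 21²/43 = 441/43 = 10.26 m/s²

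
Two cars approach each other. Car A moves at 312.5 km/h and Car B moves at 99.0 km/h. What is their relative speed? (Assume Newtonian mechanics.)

v_rel = v_A + v_B = 312.5 + 99.0 = 411.5 km/h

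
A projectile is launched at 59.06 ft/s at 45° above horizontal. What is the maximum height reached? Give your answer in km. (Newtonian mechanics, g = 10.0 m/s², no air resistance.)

v₀ = 59.06 ft/s × 0.3048 = 18.0015 m/s
H = v₀² × sin²(θ) / (2g) = 18.0015² × sin(45°)² / (2 × 10.0) = 324.054 × 0.5 / 20.0 = 8.10135 m
H = 8.10135 m / 1000.0 = 0.008101 km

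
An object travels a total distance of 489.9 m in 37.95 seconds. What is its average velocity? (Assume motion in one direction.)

v_avg = Δd / Δt = 489.9 / 37.95 = 12.91 m/s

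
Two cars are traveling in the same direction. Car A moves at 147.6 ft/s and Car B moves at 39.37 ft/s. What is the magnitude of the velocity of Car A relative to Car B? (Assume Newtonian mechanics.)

v_rel = |v_A - v_B| = |147.6 - 39.37| = 108.23 ft/s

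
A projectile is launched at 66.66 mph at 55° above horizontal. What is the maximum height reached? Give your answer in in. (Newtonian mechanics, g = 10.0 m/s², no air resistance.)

v₀ = 66.66 mph × 0.44704 = 29.7997 m/s
H = v₀² × sin²(θ) / (2g) = 29.7997² × sin(55°)² / (2 × 10.0) = 888.022 × 0.67101 / 20.0 = 29.7936 m
H = 29.7936 m / 0.0254 = 1173 in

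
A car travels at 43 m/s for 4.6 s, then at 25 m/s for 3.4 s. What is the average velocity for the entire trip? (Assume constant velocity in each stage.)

d₁ = v₁t₁ = 43 × 4.6 = 197.8 m
d₂ = v₂t₂ = 25 × 3.4 = 85.0 m
d_total = 282.8 m, t_total = 8.0 s
v_avg = d_total/t_total = 282.8/8.0 = 35.35 m/s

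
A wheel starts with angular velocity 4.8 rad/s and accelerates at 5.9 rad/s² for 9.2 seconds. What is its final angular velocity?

ω = ω₀ + αt = 4.8 + 5.9 × 9.2 = 59.08 rad/s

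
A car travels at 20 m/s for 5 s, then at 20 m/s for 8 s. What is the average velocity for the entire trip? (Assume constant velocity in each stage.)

d₁ = v₁t₁ = 20 × 5 = 100 m
d₂ = v₂t₂ = 20 × 8 = 160 m
d_total = 260 m, t_total = 13 s
v_avg = d_total/t_total = 260/13 = 20.0 m/s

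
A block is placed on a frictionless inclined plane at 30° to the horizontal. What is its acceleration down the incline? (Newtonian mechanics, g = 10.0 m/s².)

a = g sin(θ) = 10.0 × sin(30°) = 10.0 × 0.5 = 5.0 m/s²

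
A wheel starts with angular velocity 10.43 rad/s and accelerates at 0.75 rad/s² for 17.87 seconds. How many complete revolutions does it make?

θ = ω₀t + ½αt² = 10.43×17.87 + ½×0.75×17.87² = 306.1354375 rad
Total revolutions = θ/(2π) = 306.1354375/(2π) = 48.72
Complete revolutions = ⌊48.72⌋ = 48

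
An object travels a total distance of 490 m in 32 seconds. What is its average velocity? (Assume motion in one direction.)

v_avg = Δd / Δt = 490 / 32 = 15.31 m/s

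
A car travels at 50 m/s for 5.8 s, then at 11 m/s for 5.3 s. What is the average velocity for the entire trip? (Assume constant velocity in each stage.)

d₁ = v₁t₁ = 50 × 5.8 = 290.0 m
d₂ = v₂t₂ = 11 × 5.3 = 58.3 m
d_total = 348.3 m, t_total = 11.1 s
v_avg = d_total/t_total = 348.3/11.1 = 31.38 m/s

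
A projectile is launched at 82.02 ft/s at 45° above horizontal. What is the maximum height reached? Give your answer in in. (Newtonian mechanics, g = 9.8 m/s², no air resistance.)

v₀ = 82.02 ft/s × 0.3048 = 24.9997 m/s
H = v₀² × sin²(θ) / (2g) = 24.9997² × sin(45°)² / (2 × 9.8) = 624.985 × 0.5 / 19.6 = 15.9435 m
H = 15.9435 m / 0.0254 = 627.7 in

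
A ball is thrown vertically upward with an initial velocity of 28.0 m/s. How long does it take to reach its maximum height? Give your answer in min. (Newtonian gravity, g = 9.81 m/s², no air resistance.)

t_up = v₀ / g = 28.0 / 9.81 = 2.85423 s
t_up = 2.85423 s / 60.0 = 0.04757 min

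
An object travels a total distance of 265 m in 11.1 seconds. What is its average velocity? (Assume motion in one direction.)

v_avg = Δd / Δt = 265 / 11.1 = 23.87 m/s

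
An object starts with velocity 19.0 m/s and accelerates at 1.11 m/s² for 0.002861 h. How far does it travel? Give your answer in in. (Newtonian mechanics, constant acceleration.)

t = 0.002861 h × 3600.0 = 10.2996 s
d = v₀ × t + ½ × a × t² = 19.0 × 10.2996 + 0.5 × 1.11 × 10.2996² = 254.568 m
d = 254.568 m / 0.0254 = 10020 in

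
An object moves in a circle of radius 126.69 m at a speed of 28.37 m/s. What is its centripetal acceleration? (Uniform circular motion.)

a_c = v²/r = 28.37²/126.69 = 804.8569/126.69 = 6.35 m/s²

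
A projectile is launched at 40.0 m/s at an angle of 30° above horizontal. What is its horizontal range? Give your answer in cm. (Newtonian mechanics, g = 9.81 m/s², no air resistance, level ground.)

R = v₀² × sin(2θ) / g = 40.0² × sin(2 × 30°) / 9.81 = 1600.0 × 0.866025 / 9.81 = 141.248 m
R = 141.248 m / 0.01 = 14120 cm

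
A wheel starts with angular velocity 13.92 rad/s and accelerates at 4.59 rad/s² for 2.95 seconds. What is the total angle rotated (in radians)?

θ = ω₀t + ½αt² = 13.92×2.95 + ½×4.59×2.95² = 61.04 rad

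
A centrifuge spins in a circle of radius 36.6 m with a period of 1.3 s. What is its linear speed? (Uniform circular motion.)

v = 2πr/T = 2π×36.6/1.3 = 176.9 m/s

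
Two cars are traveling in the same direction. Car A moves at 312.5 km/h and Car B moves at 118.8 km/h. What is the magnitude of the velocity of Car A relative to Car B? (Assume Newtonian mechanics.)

v_rel = |v_A - v_B| = |312.5 - 118.8| = 193.7 km/h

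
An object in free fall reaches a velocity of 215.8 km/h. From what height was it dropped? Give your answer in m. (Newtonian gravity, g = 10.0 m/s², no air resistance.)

v = 215.8 km/h × 0.2777777777777778 = 59.9444 m/s
h = v² / (2g) = 59.9444² / (2 × 10.0) = 179.7 m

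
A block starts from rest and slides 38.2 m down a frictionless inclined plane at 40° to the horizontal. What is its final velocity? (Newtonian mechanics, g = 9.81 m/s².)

a = g sin(θ) = 9.81 × sin(40°) = 6.3057 m/s²
v = √(2ad) = √(2 × 6.3057 × 38.2) = 21.95 m/s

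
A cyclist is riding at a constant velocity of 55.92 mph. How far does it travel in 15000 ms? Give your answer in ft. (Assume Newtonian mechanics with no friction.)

v = 55.92 mph × 0.44704 = 24.9985 m/s
t = 15000 ms × 0.001 = 15.0 s
d = v × t = 24.9985 × 15.0 = 374.978 m
d = 374.978 m / 0.3048 = 1230 ft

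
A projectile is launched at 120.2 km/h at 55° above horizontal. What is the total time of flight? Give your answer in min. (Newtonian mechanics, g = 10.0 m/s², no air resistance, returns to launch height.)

v₀ = 120.2 km/h × 0.2777777777777778 = 33.3889 m/s
T = 2 × v₀ × sin(θ) / g = 2 × 33.3889 × sin(55°) / 10.0 = 2 × 33.3889 × 0.819152 / 10.0 = 5.47012 s
T = 5.47012 s / 60.0 = 0.09117 min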